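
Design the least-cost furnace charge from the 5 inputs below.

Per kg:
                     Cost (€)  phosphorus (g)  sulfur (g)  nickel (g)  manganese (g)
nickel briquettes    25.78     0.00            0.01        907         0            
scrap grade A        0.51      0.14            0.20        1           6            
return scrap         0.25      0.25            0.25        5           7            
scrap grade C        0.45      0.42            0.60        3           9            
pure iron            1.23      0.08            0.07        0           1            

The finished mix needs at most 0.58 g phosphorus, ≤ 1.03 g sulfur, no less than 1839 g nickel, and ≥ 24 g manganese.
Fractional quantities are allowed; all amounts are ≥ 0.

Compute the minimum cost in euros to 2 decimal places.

€54.09

Let x1 = kg of nickel briquettes, x2 = kg of scrap grade A, x3 = kg of return scrap, x4 = kg of scrap grade C, x5 = kg of pure iron.
Minimise 25.78x1 + 0.51x2 + 0.25x3 + 0.45x4 + 1.23x5 s.t.:
  0.14x2 + 0.25x3 + 0.42x4 + 0.08x5 ≤ 0.58   (phosphorus)
  0.01x1 + 0.2x2 + 0.25x3 + 0.6x4 + 0.07x5 ≤ 1.03   (sulfur)
  907x1 + 1x2 + 5x3 + 3x4 ≥ 1839   (nickel)
  6x2 + 7x3 + 9x4 + 1x5 ≥ 24   (manganese)
  x1, x2, x3, x4, x5 ≥ 0.
The optimal basis is {nickel briquettes, scrap grade A, return scrap}; scrap grade C, pure iron drop out. There the phosphorus, nickel, manganese constraints are tight.
That vertex is x1 = 2.022, x2 = 3.731, x3 = 0.2308.
Objective = 25.78·2.022 + 0.51·3.731 + 0.25·0.2308 = 54.0877.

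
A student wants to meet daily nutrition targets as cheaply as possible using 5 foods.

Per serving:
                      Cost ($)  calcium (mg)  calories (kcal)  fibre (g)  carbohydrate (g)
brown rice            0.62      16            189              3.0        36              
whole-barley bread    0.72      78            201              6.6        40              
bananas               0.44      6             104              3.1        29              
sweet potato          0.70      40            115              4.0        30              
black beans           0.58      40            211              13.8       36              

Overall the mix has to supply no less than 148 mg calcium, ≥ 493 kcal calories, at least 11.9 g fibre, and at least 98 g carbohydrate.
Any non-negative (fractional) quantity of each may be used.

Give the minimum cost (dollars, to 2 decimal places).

$1.67

Let x1 = servings of brown rice, x2 = servings of whole-barley bread, x3 = servings of bananas, x4 = servings of sweet potato, x5 = servings of black beans.
min 0.62x1 + 0.72x2 + 0.44x3 + 0.7x4 + 0.58x5 with:
  16x1 + 78x2 + 6x3 + 40x4 + 40x5 ≥ 148   (calcium)
  189x1 + 201x2 + 104x3 + 115x4 + 211x5 ≥ 493   (calories)
  3x1 + 6.6x2 + 3.1x3 + 4x4 + 13.8x5 ≥ 11.9   (fibre)
  36x1 + 40x2 + 29x3 + 30x4 + 36x5 ≥ 98   (carbohydrate)
  x1, x2, x3, x4, x5 ≥ 0.
The minimum-cost mix takes nothing from brown rice, bananas, sweet potato — only whole-barley bread, black beans. The calcium and carbohydrate requirements are met with equality.
So whole-barley bread = 1.166 servings, black beans = 1.427 servings.
Objective = 0.72·1.166 + 0.58·1.427 = 1.6672.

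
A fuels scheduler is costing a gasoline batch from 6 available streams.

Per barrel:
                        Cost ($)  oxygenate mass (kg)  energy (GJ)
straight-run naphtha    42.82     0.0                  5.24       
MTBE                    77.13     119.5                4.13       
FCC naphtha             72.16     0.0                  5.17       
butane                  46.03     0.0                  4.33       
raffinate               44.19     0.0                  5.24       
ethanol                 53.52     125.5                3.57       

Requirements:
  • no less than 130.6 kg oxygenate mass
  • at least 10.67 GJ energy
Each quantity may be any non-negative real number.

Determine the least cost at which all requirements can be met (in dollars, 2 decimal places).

Let x1 = barrels of straight-run naphtha, x2 = barrels of MTBE, x3 = barrels of FCC naphtha, x4 = barrels of butane, x5 = barrels of raffinate, x6 = barrels of ethanol.
Minimize 42.82x1 + 77.13x2 + 72.16x3 + 46.03x4 + 44.19x5 + 53.52x6 with:
  119.5x2 + 125.5x6 ≥ 130.6   (oxygenate mass)
  5.24x1 + 4.13x2 + 5.17x3 + 4.33x4 + 5.24x5 + 3.57x6 ≥ 10.67   (energy)
  x1, x2, x3, x4, x5, x6 ≥ 0.
The cheapest feasible vertex uses only straight-run naphtha, ethanol; MTBE, FCC naphtha, butane, raffinate are not used. The oxygenate mass and energy requirements are met with equality.
That vertex is x1 = 1.3273, x6 = 1.0406.
Hence cost = 42.82·1.3273 + 53.52·1.0406 = $112.5279.

$112.53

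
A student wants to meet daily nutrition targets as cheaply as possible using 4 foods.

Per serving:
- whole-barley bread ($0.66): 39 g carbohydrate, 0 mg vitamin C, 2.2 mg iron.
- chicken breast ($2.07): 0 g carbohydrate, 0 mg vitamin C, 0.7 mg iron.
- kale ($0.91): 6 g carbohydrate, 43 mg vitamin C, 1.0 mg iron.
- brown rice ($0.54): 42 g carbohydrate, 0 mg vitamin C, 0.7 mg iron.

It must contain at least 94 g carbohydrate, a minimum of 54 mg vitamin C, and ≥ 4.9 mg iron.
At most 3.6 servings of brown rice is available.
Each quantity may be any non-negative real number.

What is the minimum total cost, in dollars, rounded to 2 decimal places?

$2.48

This is a linear program. Let x1 = servings of whole-barley bread, x2 = servings of chicken breast, x3 = servings of kale, x4 = servings of brown rice.
Minimize 0.66x1 + 2.07x2 + 0.91x3 + 0.54x4 s.t.:
  39x1 + 6x3 + 42x4 ≥ 94   (carbohydrate)
  43x3 ≥ 54   (vitamin C)
  2.2x1 + 0.7x2 + 1x3 + 0.7x4 ≥ 4.9   (iron)
  x4 ≤ 3.6
  x1, x2, x3, x4 ≥ 0.
The minimum-cost mix takes nothing from chicken breast — only whole-barley bread, kale, brown rice. Binding constraints: carbohydrate, vitamin C, iron.
Solving gives x1 = 1.421, x3 = 1.256, x4 = 0.7389.
Total cost: 0.66·1.421 + 0.91·1.256 + 0.54·0.7389 = 2.4798.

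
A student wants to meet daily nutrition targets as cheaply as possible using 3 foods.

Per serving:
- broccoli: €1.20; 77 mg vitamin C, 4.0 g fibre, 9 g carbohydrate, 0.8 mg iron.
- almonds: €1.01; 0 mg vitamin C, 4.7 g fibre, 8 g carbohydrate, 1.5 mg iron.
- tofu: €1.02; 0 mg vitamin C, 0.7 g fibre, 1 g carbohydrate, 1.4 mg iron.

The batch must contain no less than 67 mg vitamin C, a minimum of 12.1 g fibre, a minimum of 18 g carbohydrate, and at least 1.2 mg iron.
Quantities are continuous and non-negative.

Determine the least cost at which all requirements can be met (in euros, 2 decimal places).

€2.90

Let x1 = servings of broccoli, x2 = servings of almonds, x3 = servings of tofu.
Minimise 1.2x1 + 1.01x2 + 1.02x3 subject to:
  77x1 ≥ 67   (vitamin C)
  4x1 + 4.7x2 + 0.7x3 ≥ 12.1   (fibre)
  9x1 + 8x2 + 1x3 ≥ 18   (carbohydrate)
  0.8x1 + 1.5x2 + 1.4x3 ≥ 1.2   (iron)
  x1, x2, x3 ≥ 0.
The minimum-cost mix takes nothing from tofu — only broccoli, almonds. Binding constraints: vitamin C and fibre.
Solving gives x1 = 0.8701, x2 = 1.834.
Cost = 1.2·0.8701 + 1.01·1.834 = 2.8965.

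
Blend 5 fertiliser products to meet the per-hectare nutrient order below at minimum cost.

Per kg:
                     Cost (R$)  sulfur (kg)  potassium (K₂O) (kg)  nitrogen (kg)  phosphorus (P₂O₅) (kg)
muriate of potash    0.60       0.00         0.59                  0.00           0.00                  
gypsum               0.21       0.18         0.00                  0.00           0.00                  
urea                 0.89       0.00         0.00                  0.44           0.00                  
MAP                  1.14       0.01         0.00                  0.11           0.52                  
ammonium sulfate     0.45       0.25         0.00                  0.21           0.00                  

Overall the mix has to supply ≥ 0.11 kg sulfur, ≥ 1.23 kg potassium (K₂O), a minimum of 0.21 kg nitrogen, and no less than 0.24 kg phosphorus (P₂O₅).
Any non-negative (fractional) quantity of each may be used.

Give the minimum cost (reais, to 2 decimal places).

Let x1 = kg of muriate of potash, x2 = kg of gypsum, x3 = kg of urea, x4 = kg of MAP, x5 = kg of ammonium sulfate.
Minimize 0.6x1 + 0.21x2 + 0.89x3 + 1.14x4 + 0.45x5 with:
  0.18x2 + 0.01x4 + 0.25x5 ≥ 0.11   (sulfur)
  0.59x1 ≥ 1.23   (potassium (K₂O))
  0.44x3 + 0.11x4 + 0.21x5 ≥ 0.21   (nitrogen)
  0.52x4 ≥ 0.24   (phosphorus (P₂O₅))
  x1, x2, x3, x4, x5 ≥ 0.
The minimum-cost mix takes nothing from gypsum — only muriate of potash, urea, MAP, ammonium sulfate. The sulfur, potassium (K₂O), nitrogen, phosphorus (P₂O₅) requirements are met with equality.
That vertex is x1 = 2.085, x3 = 0.1607, x4 = 0.4615, x5 = 0.4215.
Cost = 0.6·2.085 + 0.89·0.1607 + 1.14·0.4615 + 0.45·0.4215 = 2.1098.

R$2.11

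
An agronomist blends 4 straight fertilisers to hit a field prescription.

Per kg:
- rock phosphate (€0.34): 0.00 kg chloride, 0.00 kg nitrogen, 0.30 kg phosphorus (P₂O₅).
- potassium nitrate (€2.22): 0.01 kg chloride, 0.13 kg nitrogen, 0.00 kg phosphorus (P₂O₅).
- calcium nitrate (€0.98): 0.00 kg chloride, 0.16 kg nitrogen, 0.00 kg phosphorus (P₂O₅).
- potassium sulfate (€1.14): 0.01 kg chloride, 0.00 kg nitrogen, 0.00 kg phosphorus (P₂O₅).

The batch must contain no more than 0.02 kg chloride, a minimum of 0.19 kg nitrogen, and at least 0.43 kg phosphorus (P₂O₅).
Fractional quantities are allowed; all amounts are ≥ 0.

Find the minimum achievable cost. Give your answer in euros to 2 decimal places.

This is a linear program. Let x1 = kg of rock phosphate, x2 = kg of potassium nitrate, x3 = kg of calcium nitrate, x4 = kg of potassium sulfate.
Minimise 0.34x1 + 2.22x2 + 0.98x3 + 1.14x4 s.t.:
  0.01x2 + 0.01x4 ≤ 0.02   (chloride)
  0.13x2 + 0.16x3 ≥ 0.19   (nitrogen)
  0.3x1 ≥ 0.43   (phosphorus (P₂O₅))
  x1, x2, x3, x4 ≥ 0.
The cheapest feasible vertex uses only rock phosphate, calcium nitrate; potassium nitrate, potassium sulfate are not used. The nitrogen and phosphorus (P₂O₅) requirements are met with equality.
So rock phosphate = 1.433 kg, calcium nitrate = 1.188 kg.
Hence cost = 0.34·1.433 + 0.98·1.188 = €1.6515.

€1.65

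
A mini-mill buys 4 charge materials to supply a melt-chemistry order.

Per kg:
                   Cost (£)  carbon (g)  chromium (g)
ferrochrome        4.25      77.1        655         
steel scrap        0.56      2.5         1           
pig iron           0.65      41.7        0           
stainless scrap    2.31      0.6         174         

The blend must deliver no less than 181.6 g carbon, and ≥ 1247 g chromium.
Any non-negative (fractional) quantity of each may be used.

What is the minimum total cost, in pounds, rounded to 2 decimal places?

£8.63

This is a linear program. Let x1 = kg of ferrochrome, x2 = kg of steel scrap, x3 = kg of pig iron, x4 = kg of stainless scrap.
Minimize 4.25x1 + 0.56x2 + 0.65x3 + 2.31x4 subject to:
  77.1x1 + 2.5x2 + 41.7x3 + 0.6x4 ≥ 181.6   (carbon)
  655x1 + 1x2 + 174x4 ≥ 1247   (chromium)
  x1, x2, x3, x4 ≥ 0.
The cheapest feasible vertex uses only ferrochrome, pig iron; steel scrap, stainless scrap are not used. Binding constraints: carbon and chromium.
Optimal quantities: ferrochrome = 1.904 kg, pig iron = 0.8349 kg.
Hence cost = 4.25·1.904 + 0.65·0.8349 = £8.6347.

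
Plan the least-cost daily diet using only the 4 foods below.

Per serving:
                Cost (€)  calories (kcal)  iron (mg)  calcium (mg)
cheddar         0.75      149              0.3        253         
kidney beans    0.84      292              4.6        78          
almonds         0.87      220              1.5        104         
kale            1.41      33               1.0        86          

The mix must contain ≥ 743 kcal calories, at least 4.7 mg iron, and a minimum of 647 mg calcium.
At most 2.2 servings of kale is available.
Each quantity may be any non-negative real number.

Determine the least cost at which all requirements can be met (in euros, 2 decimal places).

€2.81

Treat it as an LP. Let x1 = servings of cheddar, x2 = servings of kidney beans, x3 = servings of almonds, x4 = servings of kale.
Minimize 0.75x1 + 0.84x2 + 0.87x3 + 1.41x4 with:
  149x1 + 292x2 + 220x3 + 33x4 ≥ 743   (calories)
  0.3x1 + 4.6x2 + 1.5x3 + 1x4 ≥ 4.7   (iron)
  253x1 + 78x2 + 104x3 + 86x4 ≥ 647   (calcium)
  x4 ≤ 2.2
  x1, x2, x3, x4 ≥ 0.
The minimum-cost mix takes nothing from almonds, kale — only cheddar, kidney beans. The calories and calcium requirements are met with equality.
That vertex is x1 = 2.104, x2 = 1.471.
Cost = 0.75·2.104 + 0.84·1.471 = 2.8136.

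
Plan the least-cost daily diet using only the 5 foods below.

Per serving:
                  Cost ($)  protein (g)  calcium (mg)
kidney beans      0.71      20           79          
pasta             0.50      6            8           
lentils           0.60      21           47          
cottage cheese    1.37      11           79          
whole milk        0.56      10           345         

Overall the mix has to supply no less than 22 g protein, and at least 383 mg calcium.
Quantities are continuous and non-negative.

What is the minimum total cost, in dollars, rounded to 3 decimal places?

Set it up as a linear program. Let x1 = servings of kidney beans, x2 = servings of pasta, x3 = servings of lentils, x4 = servings of cottage cheese, x5 = servings of whole milk.
Minimise 0.71x1 + 0.5x2 + 0.6x3 + 1.37x4 + 0.56x5 s.t.:
  20x1 + 6x2 + 21x3 + 11x4 + 10x5 ≥ 22   (protein)
  79x1 + 8x2 + 47x3 + 79x4 + 345x5 ≥ 383   (calcium)
  x1, x2, x3, x4, x5 ≥ 0.
The cheapest feasible vertex uses only lentils, whole milk; kidney beans, pasta, cottage cheese are not used. The protein and calcium requirements are met with equality.
That vertex is x3 = 0.55498, x5 = 1.0345.
Total cost: 0.6·0.55498 + 0.56·1.0345 = 0.91231.

$0.912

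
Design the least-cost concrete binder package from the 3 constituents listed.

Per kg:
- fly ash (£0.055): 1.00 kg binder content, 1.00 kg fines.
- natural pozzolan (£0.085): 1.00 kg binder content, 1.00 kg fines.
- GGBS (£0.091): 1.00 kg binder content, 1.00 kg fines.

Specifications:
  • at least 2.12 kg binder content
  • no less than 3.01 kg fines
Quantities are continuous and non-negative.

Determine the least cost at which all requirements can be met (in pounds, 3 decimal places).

Set it up as a linear program. Let x1 = kg of fly ash, x2 = kg of natural pozzolan, x3 = kg of GGBS.
min 0.055x1 + 0.085x2 + 0.091x3 subject to:
  1x1 + 1x2 + 1x3 ≥ 2.12   (binder content)
  1x1 + 1x2 + 1x3 ≥ 3.01   (fines)
  x1, x2, x3 ≥ 0.
The minimum-cost mix takes nothing from natural pozzolan, GGBS — only fly ash. Binding constraint: fines.
That vertex is x1 = 3.01.
Hence cost = 0.055·3.01 = £0.16555.

£0.166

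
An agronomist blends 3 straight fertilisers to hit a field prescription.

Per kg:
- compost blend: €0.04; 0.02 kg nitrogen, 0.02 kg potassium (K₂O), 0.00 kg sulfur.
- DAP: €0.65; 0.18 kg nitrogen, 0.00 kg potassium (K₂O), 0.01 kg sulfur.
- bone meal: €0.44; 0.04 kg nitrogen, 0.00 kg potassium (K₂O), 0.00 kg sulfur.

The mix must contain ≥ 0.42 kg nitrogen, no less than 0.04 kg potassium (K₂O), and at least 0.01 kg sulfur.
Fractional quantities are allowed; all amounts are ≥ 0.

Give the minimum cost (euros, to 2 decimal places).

€1.13

Let x1 = kg of compost blend, x2 = kg of DAP, x3 = kg of bone meal.
Minimise 0.04x1 + 0.65x2 + 0.44x3 subject to:
  0.02x1 + 0.18x2 + 0.04x3 ≥ 0.42   (nitrogen)
  0.02x1 ≥ 0.04   (potassium (K₂O))
  0.01x2 ≥ 0.01   (sulfur)
  x1, x2, x3 ≥ 0.
The optimal basis is {compost blend, DAP}; bone meal drops out. There the nitrogen and sulfur constraints are tight.
Solving gives x1 = 12, x2 = 1.
Cost = 0.04·12 + 0.65·1 = 1.1300.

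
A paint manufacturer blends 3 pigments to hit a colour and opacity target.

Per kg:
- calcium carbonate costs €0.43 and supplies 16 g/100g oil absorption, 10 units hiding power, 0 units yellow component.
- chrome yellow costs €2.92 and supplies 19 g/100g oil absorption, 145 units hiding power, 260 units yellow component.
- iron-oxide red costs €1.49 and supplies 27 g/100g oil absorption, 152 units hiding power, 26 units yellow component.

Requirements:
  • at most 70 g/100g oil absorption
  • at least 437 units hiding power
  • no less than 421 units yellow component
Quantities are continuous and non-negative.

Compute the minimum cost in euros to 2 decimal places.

€6.49

This is a linear program. Let x1 = kg of calcium carbonate, x2 = kg of chrome yellow, x3 = kg of iron-oxide red.
Minimise 0.43x1 + 2.92x2 + 1.49x3 with:
  16x1 + 19x2 + 27x3 ≤ 70   (oil absorption)
  10x1 + 145x2 + 152x3 ≥ 437   (hiding power)
  260x2 + 26x3 ≥ 421   (yellow component)
  x1, x2, x3 ≥ 0.
The minimum-cost mix takes nothing from calcium carbonate — only chrome yellow, iron-oxide red. Binding constraints: hiding power and yellow component.
Optimal quantities: chrome yellow = 1.472 kg, iron-oxide red = 1.471 kg.
Cost = 2.92·1.472 + 1.49·1.471 = 6.4900.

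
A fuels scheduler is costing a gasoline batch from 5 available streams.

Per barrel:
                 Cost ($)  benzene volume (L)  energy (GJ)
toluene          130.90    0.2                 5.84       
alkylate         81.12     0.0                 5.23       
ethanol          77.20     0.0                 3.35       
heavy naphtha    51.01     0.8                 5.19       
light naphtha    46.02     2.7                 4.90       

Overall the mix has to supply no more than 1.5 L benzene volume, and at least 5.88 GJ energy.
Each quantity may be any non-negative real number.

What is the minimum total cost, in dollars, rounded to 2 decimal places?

$57.14

This is a linear program. Let x1 = barrels of toluene, x2 = barrels of alkylate, x3 = barrels of ethanol, x4 = barrels of heavy naphtha, x5 = barrels of light naphtha.
Minimise 130.9x1 + 81.12x2 + 77.2x3 + 51.01x4 + 46.02x5 s.t.:
  0.2x1 + 0.8x4 + 2.7x5 ≤ 1.5   (benzene volume)
  5.84x1 + 5.23x2 + 3.35x3 + 5.19x4 + 4.9x5 ≥ 5.88   (energy)
  x1, x2, x3, x4, x5 ≥ 0.
The optimal basis is {heavy naphtha, light naphtha}; toluene, alkylate, ethanol drop out. The benzene volume and energy requirements are met with equality.
Solving gives x4 = 0.8447, x5 = 0.3053.
Hence cost = 51.01·0.8447 + 46.02·0.3053 = $57.1381.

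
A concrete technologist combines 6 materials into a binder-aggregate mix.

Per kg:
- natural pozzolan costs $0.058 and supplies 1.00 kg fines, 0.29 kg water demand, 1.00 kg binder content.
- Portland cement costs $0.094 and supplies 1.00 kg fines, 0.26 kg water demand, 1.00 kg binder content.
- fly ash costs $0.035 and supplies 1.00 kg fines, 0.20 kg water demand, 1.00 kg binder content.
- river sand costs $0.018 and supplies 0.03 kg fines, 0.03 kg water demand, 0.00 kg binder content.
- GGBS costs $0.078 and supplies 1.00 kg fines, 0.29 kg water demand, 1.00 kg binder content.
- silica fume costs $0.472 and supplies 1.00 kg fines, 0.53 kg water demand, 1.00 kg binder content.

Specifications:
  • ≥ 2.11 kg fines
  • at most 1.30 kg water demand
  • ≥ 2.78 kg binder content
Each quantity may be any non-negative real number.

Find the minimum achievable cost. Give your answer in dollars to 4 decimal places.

Set it up as a linear program. Let x1 = kg of natural pozzolan, x2 = kg of Portland cement, x3 = kg of fly ash, x4 = kg of river sand, x5 = kg of GGBS, x6 = kg of silica fume.
min 0.058x1 + 0.094x2 + 0.035x3 + 0.018x4 + 0.078x5 + 0.472x6 with:
  1x1 + 1x2 + 1x3 + 0.03x4 + 1x5 + 1x6 ≥ 2.11   (fines)
  0.29x1 + 0.26x2 + 0.2x3 + 0.03x4 + 0.29x5 + 0.53x6 ≤ 1.3   (water demand)
  1x1 + 1x2 + 1x3 + 1x5 + 1x6 ≥ 2.78   (binder content)
  x1, x2, x3, x4, x5, x6 ≥ 0.
At the optimum only fly ash is positive (natural pozzolan, Portland cement, river sand, GGBS, silica fume = 0). The binder content requirement is met with equality.
Optimal quantities: fly ash = 2.78 kg.
Objective = 0.035·2.78 = 0.097300.

$0.0973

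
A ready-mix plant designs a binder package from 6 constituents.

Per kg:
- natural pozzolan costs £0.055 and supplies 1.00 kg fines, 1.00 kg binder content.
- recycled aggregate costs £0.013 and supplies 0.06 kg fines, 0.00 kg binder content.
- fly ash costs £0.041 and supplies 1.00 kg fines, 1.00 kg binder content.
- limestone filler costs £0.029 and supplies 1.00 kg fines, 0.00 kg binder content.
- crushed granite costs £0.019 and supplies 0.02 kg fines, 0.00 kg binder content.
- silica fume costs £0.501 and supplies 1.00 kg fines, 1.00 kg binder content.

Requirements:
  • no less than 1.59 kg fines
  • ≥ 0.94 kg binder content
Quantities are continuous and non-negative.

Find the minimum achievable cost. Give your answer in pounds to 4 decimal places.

Let x1 = kg of natural pozzolan, x2 = kg of recycled aggregate, x3 = kg of fly ash, x4 = kg of limestone filler, x5 = kg of crushed granite, x6 = kg of silica fume.
Minimize 0.055x1 + 0.013x2 + 0.041x3 + 0.029x4 + 0.019x5 + 0.501x6 subject to:
  1x1 + 0.06x2 + 1x3 + 1x4 + 0.02x5 + 1x6 ≥ 1.59   (fines)
  1x1 + 1x3 + 1x6 ≥ 0.94   (binder content)
  x1, x2, x3, x4, x5, x6 ≥ 0.
At the optimum only fly ash, limestone filler are positive (natural pozzolan, recycled aggregate, crushed granite, silica fume = 0). The fines and binder content requirements are met with equality.
That vertex is x3 = 0.94, x4 = 0.65.
Total cost: 0.041·0.94 + 0.029·0.65 = 0.057390.

£0.0574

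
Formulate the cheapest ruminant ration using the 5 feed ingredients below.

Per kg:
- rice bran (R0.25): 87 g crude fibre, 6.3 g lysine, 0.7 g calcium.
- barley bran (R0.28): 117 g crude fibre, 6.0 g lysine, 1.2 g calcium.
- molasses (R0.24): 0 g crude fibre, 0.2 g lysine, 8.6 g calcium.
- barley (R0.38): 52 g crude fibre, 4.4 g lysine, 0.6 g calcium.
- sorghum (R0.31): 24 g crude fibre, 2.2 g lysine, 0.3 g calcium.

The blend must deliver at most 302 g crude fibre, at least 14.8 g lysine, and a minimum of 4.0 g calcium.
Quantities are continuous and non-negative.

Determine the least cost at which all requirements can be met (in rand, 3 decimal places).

R0.651

Treat it as an LP. Let x1 = kg of rice bran, x2 = kg of barley bran, x3 = kg of molasses, x4 = kg of barley, x5 = kg of sorghum.
Minimise 0.25x1 + 0.28x2 + 0.24x3 + 0.38x4 + 0.31x5 with:
  87x1 + 117x2 + 52x4 + 24x5 ≤ 302   (crude fibre)
  6.3x1 + 6x2 + 0.2x3 + 4.4x4 + 2.2x5 ≥ 14.8   (lysine)
  0.7x1 + 1.2x2 + 8.6x3 + 0.6x4 + 0.3x5 ≥ 4   (calcium)
  x1, x2, x3, x4, x5 ≥ 0.
At the optimum only rice bran, molasses are positive (barley bran, barley, sorghum = 0). The lysine and calcium requirements are met with equality.
So rice bran = 2.34 kg, molasses = 0.2746 kg.
Hence cost = 0.25·2.34 + 0.24·0.2746 = R0.65090.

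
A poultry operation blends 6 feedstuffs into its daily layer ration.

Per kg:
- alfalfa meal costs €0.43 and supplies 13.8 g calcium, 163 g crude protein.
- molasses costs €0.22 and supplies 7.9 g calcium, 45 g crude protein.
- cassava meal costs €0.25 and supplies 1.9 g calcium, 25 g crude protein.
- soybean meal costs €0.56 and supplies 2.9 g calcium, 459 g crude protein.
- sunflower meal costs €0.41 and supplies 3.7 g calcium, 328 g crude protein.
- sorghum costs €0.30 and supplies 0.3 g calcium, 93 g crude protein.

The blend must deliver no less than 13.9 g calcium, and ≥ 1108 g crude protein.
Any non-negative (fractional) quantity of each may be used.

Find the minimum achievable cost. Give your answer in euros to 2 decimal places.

€1.41

Let x1 = kg of alfalfa meal, x2 = kg of molasses, x3 = kg of cassava meal, x4 = kg of soybean meal, x5 = kg of sunflower meal, x6 = kg of sorghum.
min 0.43x1 + 0.22x2 + 0.25x3 + 0.56x4 + 0.41x5 + 0.3x6 with:
  13.8x1 + 7.9x2 + 1.9x3 + 2.9x4 + 3.7x5 + 0.3x6 ≥ 13.9   (calcium)
  163x1 + 45x2 + 25x3 + 459x4 + 328x5 + 93x6 ≥ 1108   (crude protein)
  x1, x2, x3, x4, x5, x6 ≥ 0.
The minimum-cost mix takes nothing from molasses, cassava meal, soybean meal, sorghum — only alfalfa meal, sunflower meal. Binding constraints: calcium and crude protein.
Solving gives x1 = 0.1171, x5 = 3.32.
Objective = 0.43·0.1171 + 0.41·3.32 = 1.4116.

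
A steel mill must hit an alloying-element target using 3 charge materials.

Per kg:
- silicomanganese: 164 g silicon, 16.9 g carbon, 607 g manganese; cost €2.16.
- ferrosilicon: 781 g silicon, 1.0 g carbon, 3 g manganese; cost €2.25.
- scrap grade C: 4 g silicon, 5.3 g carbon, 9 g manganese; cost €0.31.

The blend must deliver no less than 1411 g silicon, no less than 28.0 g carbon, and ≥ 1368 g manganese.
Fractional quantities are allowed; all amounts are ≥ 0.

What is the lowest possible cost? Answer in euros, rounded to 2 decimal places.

Set it up as a linear program. Let x1 = kg of silicomanganese, x2 = kg of ferrosilicon, x3 = kg of scrap grade C.
Minimise 2.16x1 + 2.25x2 + 0.31x3 subject to:
  164x1 + 781x2 + 4x3 ≥ 1411   (silicon)
  16.9x1 + 1x2 + 5.3x3 ≥ 28   (carbon)
  607x1 + 3x2 + 9x3 ≥ 1368   (manganese)
  x1, x2, x3 ≥ 0.
At the optimum only silicomanganese, ferrosilicon are positive (scrap grade C = 0). There the silicon and manganese constraints are tight.
Solving gives x1 = 2.247, x2 = 1.335.
Objective = 2.16·2.247 + 2.25·1.335 = 7.8573.

€7.86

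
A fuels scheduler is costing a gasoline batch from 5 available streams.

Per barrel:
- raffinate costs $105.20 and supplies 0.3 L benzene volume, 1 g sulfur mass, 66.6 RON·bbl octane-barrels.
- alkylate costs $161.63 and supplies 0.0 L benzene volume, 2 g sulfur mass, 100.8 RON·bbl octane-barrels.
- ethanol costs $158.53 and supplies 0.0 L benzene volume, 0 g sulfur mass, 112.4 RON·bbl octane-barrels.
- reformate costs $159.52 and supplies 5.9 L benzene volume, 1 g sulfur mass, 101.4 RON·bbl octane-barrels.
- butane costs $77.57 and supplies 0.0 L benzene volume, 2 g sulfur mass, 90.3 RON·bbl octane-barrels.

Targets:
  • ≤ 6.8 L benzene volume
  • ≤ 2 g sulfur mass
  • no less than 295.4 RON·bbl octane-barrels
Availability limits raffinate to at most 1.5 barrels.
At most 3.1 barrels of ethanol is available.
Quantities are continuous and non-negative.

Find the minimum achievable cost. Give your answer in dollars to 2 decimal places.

Let x1 = barrels of raffinate, x2 = barrels of alkylate, x3 = barrels of ethanol, x4 = barrels of reformate, x5 = barrels of butane.
Minimize 105.2x1 + 161.63x2 + 158.53x3 + 159.52x4 + 77.57x5 subject to:
  0.3x1 + 5.9x4 ≤ 6.8   (benzene volume)
  1x1 + 2x2 + 1x4 + 2x5 ≤ 2   (sulfur mass)
  66.6x1 + 100.8x2 + 112.4x3 + 101.4x4 + 90.3x5 ≥ 295.4   (octane-barrels)
  x1 ≤ 1.5
  x3 ≤ 3.1
  x1, x2, x3, x4, x5 ≥ 0.
The minimum-cost mix takes nothing from raffinate, alkylate, reformate — only ethanol, butane. The sulfur mass and octane-barrels requirements are met with equality.
Solving gives x3 = 1.8247, x5 = 1.
Total cost: 158.53·1.8247 + 77.57·1 = 366.8397.

$366.84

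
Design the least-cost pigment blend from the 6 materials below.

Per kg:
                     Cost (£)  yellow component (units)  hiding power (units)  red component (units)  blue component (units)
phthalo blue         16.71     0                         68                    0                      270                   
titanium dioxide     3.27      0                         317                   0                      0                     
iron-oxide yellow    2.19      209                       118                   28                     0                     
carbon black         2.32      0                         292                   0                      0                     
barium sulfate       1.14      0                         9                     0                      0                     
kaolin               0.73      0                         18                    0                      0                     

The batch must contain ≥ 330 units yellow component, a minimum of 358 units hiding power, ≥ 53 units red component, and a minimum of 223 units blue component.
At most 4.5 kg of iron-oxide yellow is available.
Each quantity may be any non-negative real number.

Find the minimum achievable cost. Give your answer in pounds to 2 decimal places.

£18.57

Let x1 = kg of phthalo blue, x2 = kg of titanium dioxide, x3 = kg of iron-oxide yellow, x4 = kg of carbon black, x5 = kg of barium sulfate, x6 = kg of kaolin.
Minimize 16.71x1 + 3.27x2 + 2.19x3 + 2.32x4 + 1.14x5 + 0.73x6 subject to:
  209x3 ≥ 330   (yellow component)
  68x1 + 317x2 + 118x3 + 292x4 + 9x5 + 18x6 ≥ 358   (hiding power)
  28x3 ≥ 53   (red component)
  270x1 ≥ 223   (blue component)
  x3 ≤ 4.5
  x1, x2, x3, x4, x5, x6 ≥ 0.
The optimal basis is {phthalo blue, iron-oxide yellow, carbon black}; titanium dioxide, barium sulfate, kaolin drop out. Binding constraints: hiding power, red component, blue component.
Optimal quantities: phthalo blue = 0.8259 kg, iron-oxide yellow = 1.893 kg, carbon black = 0.2688 kg.
Cost = 16.71·0.8259 + 2.19·1.893 + 2.32·0.2688 = 18.5701.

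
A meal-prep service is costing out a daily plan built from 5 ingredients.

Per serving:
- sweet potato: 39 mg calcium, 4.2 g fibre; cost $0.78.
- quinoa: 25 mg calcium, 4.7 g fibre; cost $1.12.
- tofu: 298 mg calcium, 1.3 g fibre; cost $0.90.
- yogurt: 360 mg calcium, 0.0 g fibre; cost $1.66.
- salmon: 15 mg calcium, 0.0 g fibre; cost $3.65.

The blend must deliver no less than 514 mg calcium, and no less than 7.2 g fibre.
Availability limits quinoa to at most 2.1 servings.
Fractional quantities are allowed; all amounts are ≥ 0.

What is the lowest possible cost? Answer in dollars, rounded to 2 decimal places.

$2.37

This is a linear program. Let x1 = servings of sweet potato, x2 = servings of quinoa, x3 = servings of tofu, x4 = servings of yogurt, x5 = servings of salmon.
Minimize 0.78x1 + 1.12x2 + 0.9x3 + 1.66x4 + 3.65x5 subject to:
  39x1 + 25x2 + 298x3 + 360x4 + 15x5 ≥ 514   (calcium)
  4.2x1 + 4.7x2 + 1.3x3 ≥ 7.2   (fibre)
  x2 ≤ 2.1
  x1, x2, x3, x4, x5 ≥ 0.
The minimum-cost mix takes nothing from quinoa, yogurt, salmon — only sweet potato, tofu. There the calcium and fibre constraints are tight.
Solving gives x1 = 1.23, x3 = 1.564.
Cost = 0.78·1.23 + 0.9·1.564 = 2.3670.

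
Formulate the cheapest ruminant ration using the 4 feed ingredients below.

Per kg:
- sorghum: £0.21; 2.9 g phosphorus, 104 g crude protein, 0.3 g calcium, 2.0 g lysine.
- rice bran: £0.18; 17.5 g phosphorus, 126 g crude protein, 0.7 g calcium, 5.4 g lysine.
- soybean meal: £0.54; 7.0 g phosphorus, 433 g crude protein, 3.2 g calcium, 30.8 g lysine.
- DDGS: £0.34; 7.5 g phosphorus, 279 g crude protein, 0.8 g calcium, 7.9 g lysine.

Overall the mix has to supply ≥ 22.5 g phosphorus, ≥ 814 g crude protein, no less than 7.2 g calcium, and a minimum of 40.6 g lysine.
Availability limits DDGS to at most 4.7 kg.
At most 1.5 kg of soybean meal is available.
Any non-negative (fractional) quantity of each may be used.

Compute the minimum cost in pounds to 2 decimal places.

£1.43

This is a linear program. Let x1 = kg of sorghum, x2 = kg of rice bran, x3 = kg of soybean meal, x4 = kg of DDGS.
min 0.21x1 + 0.18x2 + 0.54x3 + 0.34x4 subject to:
  2.9x1 + 17.5x2 + 7x3 + 7.5x4 ≥ 22.5   (phosphorus)
  104x1 + 126x2 + 433x3 + 279x4 ≥ 814   (crude protein)
  0.3x1 + 0.7x2 + 3.2x3 + 0.8x4 ≥ 7.2   (calcium)
  2x1 + 5.4x2 + 30.8x3 + 7.9x4 ≥ 40.6   (lysine)
  x4 ≤ 4.7
  x3 ≤ 1.5
  x1, x2, x3, x4 ≥ 0.
The optimal basis is {rice bran, soybean meal}; sorghum, DDGS drop out. Binding constraints: calcium and the soybean meal cap.
That vertex is x2 = 3.429, x3 = 1.5.
Cost = 0.18·3.429 + 0.54·1.5 = 1.4272.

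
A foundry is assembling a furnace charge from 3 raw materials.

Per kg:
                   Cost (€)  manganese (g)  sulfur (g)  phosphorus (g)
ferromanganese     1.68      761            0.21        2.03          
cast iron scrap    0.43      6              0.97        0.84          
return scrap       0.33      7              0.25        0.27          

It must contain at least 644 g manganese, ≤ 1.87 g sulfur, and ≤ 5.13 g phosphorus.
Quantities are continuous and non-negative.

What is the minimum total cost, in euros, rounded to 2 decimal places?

€1.42

Set it up as a linear program. Let x1 = kg of ferromanganese, x2 = kg of cast iron scrap, x3 = kg of return scrap.
Minimise 1.68x1 + 0.43x2 + 0.33x3 s.t.:
  761x1 + 6x2 + 7x3 ≥ 644   (manganese)
  0.21x1 + 0.97x2 + 0.25x3 ≤ 1.87   (sulfur)
  2.03x1 + 0.84x2 + 0.27x3 ≤ 5.13   (phosphorus)
  x1, x2, x3 ≥ 0.
The minimum-cost mix takes nothing from cast iron scrap, return scrap — only ferromanganese. There the manganese constraint is tight.
Optimal quantities: ferromanganese = 0.8463 kg.
Cost = 1.68·0.8463 = 1.4218.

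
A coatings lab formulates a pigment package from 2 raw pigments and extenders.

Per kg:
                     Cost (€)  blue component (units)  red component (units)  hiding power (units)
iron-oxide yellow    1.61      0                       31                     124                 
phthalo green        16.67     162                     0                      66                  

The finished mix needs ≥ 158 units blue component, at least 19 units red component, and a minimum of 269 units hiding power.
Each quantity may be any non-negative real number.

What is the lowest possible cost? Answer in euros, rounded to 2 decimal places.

€18.92

Set it up as a linear program. Let x1 = kg of iron-oxide yellow, x2 = kg of phthalo green.
Minimise 1.61x1 + 16.67x2 s.t.:
  162x2 ≥ 158   (blue component)
  31x1 ≥ 19   (red component)
  124x1 + 66x2 ≥ 269   (hiding power)
  x1, x2 ≥ 0.
Both inputs are positive at the optimum. There the blue component and hiding power constraints are tight.
Optimal quantities: iron-oxide yellow = 1.6502 kg, phthalo green = 0.97531 kg.
Total cost: 1.61·1.6502 + 16.67·0.97531 = 18.9152.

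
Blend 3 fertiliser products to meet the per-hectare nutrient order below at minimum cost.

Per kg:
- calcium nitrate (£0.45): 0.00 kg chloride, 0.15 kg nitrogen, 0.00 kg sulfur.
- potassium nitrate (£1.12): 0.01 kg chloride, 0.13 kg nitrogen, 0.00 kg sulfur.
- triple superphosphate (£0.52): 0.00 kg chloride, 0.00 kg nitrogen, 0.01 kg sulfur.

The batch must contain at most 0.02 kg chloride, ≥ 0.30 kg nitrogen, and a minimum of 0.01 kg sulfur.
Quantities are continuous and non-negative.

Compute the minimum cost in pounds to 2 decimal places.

Let x1 = kg of calcium nitrate, x2 = kg of potassium nitrate, x3 = kg of triple superphosphate.
Minimise 0.45x1 + 1.12x2 + 0.52x3 s.t.:
  0.01x2 ≤ 0.02   (chloride)
  0.15x1 + 0.13x2 ≥ 0.3   (nitrogen)
  0.01x3 ≥ 0.01   (sulfur)
  x1, x2, x3 ≥ 0.
The optimal basis is {calcium nitrate, triple superphosphate}; potassium nitrate drops out. The nitrogen and sulfur requirements are met with equality.
Solving gives x1 = 2, x3 = 1.
Total cost: 0.45·2 + 0.52·1 = 1.4200.

£1.42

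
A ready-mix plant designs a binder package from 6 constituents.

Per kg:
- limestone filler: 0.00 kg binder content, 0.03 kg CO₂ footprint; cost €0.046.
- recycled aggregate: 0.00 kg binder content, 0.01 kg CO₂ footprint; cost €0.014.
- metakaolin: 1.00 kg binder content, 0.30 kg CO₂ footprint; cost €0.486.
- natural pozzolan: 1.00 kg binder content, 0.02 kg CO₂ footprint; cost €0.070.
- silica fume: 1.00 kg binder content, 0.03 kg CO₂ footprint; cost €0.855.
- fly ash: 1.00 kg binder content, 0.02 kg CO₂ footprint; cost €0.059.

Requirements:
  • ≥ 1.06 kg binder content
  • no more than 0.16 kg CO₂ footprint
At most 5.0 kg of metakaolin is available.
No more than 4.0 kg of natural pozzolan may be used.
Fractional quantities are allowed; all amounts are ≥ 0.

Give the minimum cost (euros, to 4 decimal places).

Let x1 = kg of limestone filler, x2 = kg of recycled aggregate, x3 = kg of metakaolin, x4 = kg of natural pozzolan, x5 = kg of silica fume, x6 = kg of fly ash.
Minimize 0.046x1 + 0.014x2 + 0.486x3 + 0.07x4 + 0.855x5 + 0.059x6 subject to:
  1x3 + 1x4 + 1x5 + 1x6 ≥ 1.06   (binder content)
  0.03x1 + 0.01x2 + 0.3x3 + 0.02x4 + 0.03x5 + 0.02x6 ≤ 0.16   (CO₂ footprint)
  x3 ≤ 5
  x4 ≤ 4
  x1, x2, x3, x4, x5, x6 ≥ 0.
The optimal basis is {fly ash}; limestone filler, recycled aggregate, metakaolin, natural pozzolan, silica fume drop out. The binder content requirement is met with equality.
So fly ash = 1.06 kg.
Objective = 0.059·1.06 = 0.062540.

€0.0625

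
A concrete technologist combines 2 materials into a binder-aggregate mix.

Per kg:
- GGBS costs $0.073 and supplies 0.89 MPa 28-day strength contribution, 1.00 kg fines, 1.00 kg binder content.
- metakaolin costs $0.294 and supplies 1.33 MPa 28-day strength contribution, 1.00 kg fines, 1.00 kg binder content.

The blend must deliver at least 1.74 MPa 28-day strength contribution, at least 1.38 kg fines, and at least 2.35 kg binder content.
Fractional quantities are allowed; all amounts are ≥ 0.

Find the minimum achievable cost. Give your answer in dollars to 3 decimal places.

This is a linear program. Let x1 = kg of GGBS, x2 = kg of metakaolin.
min 0.073x1 + 0.294x2 with:
  0.89x1 + 1.33x2 ≥ 1.74   (28-day strength contribution)
  1x1 + 1x2 ≥ 1.38   (fines)
  1x1 + 1x2 ≥ 2.35   (binder content)
  x1, x2 ≥ 0.
The minimum-cost mix takes nothing from metakaolin — only GGBS. The binder content requirement is met with equality.
So GGBS = 2.35 kg.
Objective = 0.073·2.35 = 0.17155.

$0.172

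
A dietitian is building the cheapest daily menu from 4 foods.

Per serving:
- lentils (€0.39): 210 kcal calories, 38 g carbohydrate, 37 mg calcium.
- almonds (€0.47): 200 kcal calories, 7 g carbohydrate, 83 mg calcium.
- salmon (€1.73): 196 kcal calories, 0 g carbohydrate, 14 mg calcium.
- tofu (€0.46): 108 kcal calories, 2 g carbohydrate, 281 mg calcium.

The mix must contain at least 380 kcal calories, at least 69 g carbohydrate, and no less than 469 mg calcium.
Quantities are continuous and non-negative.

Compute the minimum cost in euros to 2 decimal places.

€1.34

This is a linear program. Let x1 = servings of lentils, x2 = servings of almonds, x3 = servings of salmon, x4 = servings of tofu.
min 0.39x1 + 0.47x2 + 1.73x3 + 0.46x4 with:
  210x1 + 200x2 + 196x3 + 108x4 ≥ 380   (calories)
  38x1 + 7x2 + 2x4 ≥ 69   (carbohydrate)
  37x1 + 83x2 + 14x3 + 281x4 ≥ 469   (calcium)
  x1, x2, x3, x4 ≥ 0.
At the optimum only lentils, tofu are positive (almonds, salmon = 0). Binding constraints: carbohydrate and calcium.
Optimal quantities: lentils = 1.74 servings, tofu = 1.44 servings.
Objective = 0.39·1.74 + 0.46·1.44 = 1.3410.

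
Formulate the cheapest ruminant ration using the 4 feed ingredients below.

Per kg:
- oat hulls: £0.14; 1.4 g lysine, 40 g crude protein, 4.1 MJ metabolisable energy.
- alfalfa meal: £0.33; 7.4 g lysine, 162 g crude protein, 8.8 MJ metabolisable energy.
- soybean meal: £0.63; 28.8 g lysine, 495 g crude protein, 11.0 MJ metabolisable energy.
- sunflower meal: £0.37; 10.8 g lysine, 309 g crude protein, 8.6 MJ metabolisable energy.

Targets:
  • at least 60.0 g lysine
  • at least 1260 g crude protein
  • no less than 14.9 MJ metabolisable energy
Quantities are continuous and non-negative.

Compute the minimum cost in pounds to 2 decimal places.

Let x1 = kg of oat hulls, x2 = kg of alfalfa meal, x3 = kg of soybean meal, x4 = kg of sunflower meal.
Minimise 0.14x1 + 0.33x2 + 0.63x3 + 0.37x4 s.t.:
  1.4x1 + 7.4x2 + 28.8x3 + 10.8x4 ≥ 60   (lysine)
  40x1 + 162x2 + 495x3 + 309x4 ≥ 1260   (crude protein)
  4.1x1 + 8.8x2 + 11x3 + 8.6x4 ≥ 14.9   (metabolisable energy)
  x1, x2, x3, x4 ≥ 0.
The optimal basis is {soybean meal, sunflower meal}; oat hulls, alfalfa meal drop out. Binding constraints: lysine and crude protein.
So soybean meal = 1.388 kg, sunflower meal = 1.854 kg.
Hence cost = 0.63·1.388 + 0.37·1.854 = £1.5604.

£1.56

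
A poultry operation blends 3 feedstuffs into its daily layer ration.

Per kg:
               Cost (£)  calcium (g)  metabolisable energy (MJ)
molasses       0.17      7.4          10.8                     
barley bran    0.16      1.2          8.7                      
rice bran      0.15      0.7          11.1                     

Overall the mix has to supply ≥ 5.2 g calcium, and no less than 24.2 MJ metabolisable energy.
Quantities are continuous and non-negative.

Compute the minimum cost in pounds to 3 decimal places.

Treat it as an LP. Let x1 = kg of molasses, x2 = kg of barley bran, x3 = kg of rice bran.
Minimise 0.17x1 + 0.16x2 + 0.15x3 with:
  7.4x1 + 1.2x2 + 0.7x3 ≥ 5.2   (calcium)
  10.8x1 + 8.7x2 + 11.1x3 ≥ 24.2   (metabolisable energy)
  x1, x2, x3 ≥ 0.
The minimum-cost mix takes nothing from barley bran — only molasses, rice bran. The calcium and metabolisable energy requirements are met with equality.
Solving gives x1 = 0.5468, x3 = 1.648.
Hence cost = 0.17·0.5468 + 0.15·1.648 = £0.34016.

£0.340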